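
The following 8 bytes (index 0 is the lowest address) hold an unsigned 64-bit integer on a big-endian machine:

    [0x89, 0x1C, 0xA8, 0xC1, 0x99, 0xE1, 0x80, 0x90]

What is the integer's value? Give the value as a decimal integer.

9879957232007872656

Big-endian: lowest address holds the most-significant byte.
The bytes are already most-significant first: 0x891CA8C199E18090.
0x891CA8C199E18090 = 9879957232007872656.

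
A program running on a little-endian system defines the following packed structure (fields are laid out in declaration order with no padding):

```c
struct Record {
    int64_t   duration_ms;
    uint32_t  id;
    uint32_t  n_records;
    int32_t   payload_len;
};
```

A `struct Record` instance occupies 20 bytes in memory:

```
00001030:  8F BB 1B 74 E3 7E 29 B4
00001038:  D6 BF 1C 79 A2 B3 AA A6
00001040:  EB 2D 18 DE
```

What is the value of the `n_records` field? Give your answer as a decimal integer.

`n_records` follows `duration_ms` (8 B), `id` (4 B), so it starts at offset 8 + 4 = 12 and occupies 4 bytes.
Bytes at offsets 12..15: A2 B3 AA A6.
Little-endian stores the least-significant byte at the lowest address.
Reassemble most-significant byte first: A6 AA B3 A2 → 0xA6AAB3A2.
0xA6AAB3A2 = 2796204962.

2796204962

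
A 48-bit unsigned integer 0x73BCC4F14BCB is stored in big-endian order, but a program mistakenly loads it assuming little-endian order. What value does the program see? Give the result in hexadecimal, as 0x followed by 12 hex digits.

0xCB4BF1C4BC73

Stored big-endian, the bytes at ascending addresses are 73 BC C4 F1 4B CB.
Read back as little-endian, the first byte is least significant, giving 0xCB4BF1C4BC73.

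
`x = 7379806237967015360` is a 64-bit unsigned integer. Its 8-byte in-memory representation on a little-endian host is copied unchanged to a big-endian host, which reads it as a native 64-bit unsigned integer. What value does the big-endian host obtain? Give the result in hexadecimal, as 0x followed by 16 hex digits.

0xC05D3C6DAC566A66

7379806237967015360 in 64-bit hexadecimal is 0x666A56AC6D3C5DC0.
Stored little-endian, the bytes at ascending addresses are C0 5D 3C 6D AC 56 6A 66.
Read back as big-endian, the last byte is least significant, giving 0xC05D3C6DAC566A66.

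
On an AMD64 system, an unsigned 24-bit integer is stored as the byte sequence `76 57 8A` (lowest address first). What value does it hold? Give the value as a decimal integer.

9066358

Little-endian: lowest address holds the least-significant byte.
Reassemble most-significant byte first: 8A 57 76 → 0x8A5776.
0x8A5776 = 9066358.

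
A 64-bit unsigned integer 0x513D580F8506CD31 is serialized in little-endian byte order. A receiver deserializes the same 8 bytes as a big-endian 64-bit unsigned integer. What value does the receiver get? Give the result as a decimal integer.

Stored little-endian, the bytes at ascending addresses are 31 CD 06 85 0F 58 3D 51.
Read back as big-endian, the last byte is least significant, giving 0x31CD06850F583D51.
0x31CD06850F583D51 = 3588531646642011473.

3588531646642011473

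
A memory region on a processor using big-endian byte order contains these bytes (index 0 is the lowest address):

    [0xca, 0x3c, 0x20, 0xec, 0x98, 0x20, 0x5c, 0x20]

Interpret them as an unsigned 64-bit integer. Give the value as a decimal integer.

Big-endian: lowest address holds the most-significant byte.
The bytes are already most-significant first: 0xCA3C20EC98205C20.
0xCA3C20EC98205C20 = 14572558694800710688.

14572558694800710688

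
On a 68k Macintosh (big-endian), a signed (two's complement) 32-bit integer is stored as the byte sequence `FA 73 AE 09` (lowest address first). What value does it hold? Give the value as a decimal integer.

-93082103

Big-endian stores the most-significant byte at the lowest address.
The bytes are already most-significant first: 0xFA73AE09.
Top bit is set, so as a signed 32-bit value this is 0xFA73AE09 − 2^32 = -93082103.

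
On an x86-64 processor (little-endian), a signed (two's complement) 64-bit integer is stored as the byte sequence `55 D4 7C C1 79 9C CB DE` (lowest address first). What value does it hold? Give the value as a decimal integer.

Little-endian stores the least-significant byte at the lowest address.
Reassemble most-significant byte first: DE CB 9C 79 C1 7C D4 55 → 0xDECB9C79C17CD455.
Top bit is set, so as a signed 64-bit value this is 0xDECB9C79C17CD455 − 2^64 = -2392646730266127275.

-2392646730266127275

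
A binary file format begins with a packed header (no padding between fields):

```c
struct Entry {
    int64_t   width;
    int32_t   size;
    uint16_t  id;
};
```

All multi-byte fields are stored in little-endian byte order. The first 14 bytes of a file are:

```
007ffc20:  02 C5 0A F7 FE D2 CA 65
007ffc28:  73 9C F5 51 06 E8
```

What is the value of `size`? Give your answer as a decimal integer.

1375050867

`size` follows `width` (8 bytes), so it starts at byte offset 8 and occupies 4 bytes.
Bytes at offsets 8..11: 73 9C F5 51.
Little-endian stores the least-significant byte at the lowest address.
Reassemble most-significant byte first: 51 F5 9C 73 → 0x51F59C73.
0x51F59C73 = 1375050867.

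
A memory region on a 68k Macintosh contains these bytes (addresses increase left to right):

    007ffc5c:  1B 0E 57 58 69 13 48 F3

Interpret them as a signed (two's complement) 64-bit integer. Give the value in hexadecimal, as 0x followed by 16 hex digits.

Big-endian: lowest address holds the most-significant byte.
The bytes are already most-significant first: 0x1B0E5758691348F3.

0x1B0E5758691348F3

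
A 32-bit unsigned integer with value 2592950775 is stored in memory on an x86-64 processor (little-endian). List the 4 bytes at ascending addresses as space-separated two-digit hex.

2592950775 in hexadecimal, padded to 32 bits, is 0x9A8D49F7.
Split into bytes (most-significant first): 9A 8D 49 F7.
In little-endian order the low byte comes first in memory.
So at ascending addresses the bytes are F7 49 8D 9A.

F7 49 8D 9A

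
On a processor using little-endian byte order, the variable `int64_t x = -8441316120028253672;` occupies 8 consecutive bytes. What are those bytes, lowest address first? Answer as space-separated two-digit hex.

Two's complement of -8441316120028253672 in 64 bits: 8441316120028253672 = 0x7525944983100DE8; invert → 0x8ADA6BB67CEFF217; add 1 → 0x8ADA6BB67CEFF218.
Split into bytes (most-significant first): 8A DA 6B B6 7C EF F2 18.
In little-endian order the low byte comes first in memory.
So at ascending addresses the bytes are 18 F2 EF 7C B6 6B DA 8A.

18 F2 EF 7C B6 6B DA 8A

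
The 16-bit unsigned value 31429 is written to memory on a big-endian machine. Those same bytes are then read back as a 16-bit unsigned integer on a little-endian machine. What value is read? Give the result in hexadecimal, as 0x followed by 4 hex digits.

31429 in 16-bit hexadecimal is 0x7AC5.
Stored big-endian, the bytes at ascending addresses are 7A C5.
Read back as little-endian, the first byte is least significant, giving 0xC57A.

0xC57A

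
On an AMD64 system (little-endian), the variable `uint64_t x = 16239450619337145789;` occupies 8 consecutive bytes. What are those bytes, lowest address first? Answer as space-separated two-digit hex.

BD 7D 16 49 4C 1E 5E E1

16239450619337145789 in hexadecimal, padded to 64 bits, is 0xE15E1E4C49167DBD.
Split into bytes (most-significant first): E1 5E 1E 4C 49 16 7D BD.
Little-endian: lowest address holds the least-significant byte.
So at ascending addresses the bytes are BD 7D 16 49 4C 1E 5E E1.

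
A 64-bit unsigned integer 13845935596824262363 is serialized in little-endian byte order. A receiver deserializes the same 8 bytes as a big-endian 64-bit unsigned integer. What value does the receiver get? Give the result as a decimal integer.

15814009656472577728

13845935596824262363 in 64-bit hexadecimal is 0xC026A510FFA576DB.
Stored little-endian, the bytes at ascending addresses are DB 76 A5 FF 10 A5 26 C0.
Read back as big-endian, the last byte is least significant, giving 0xDB76A5FF10A526C0.
0xDB76A5FF10A526C0 = 15814009656472577728.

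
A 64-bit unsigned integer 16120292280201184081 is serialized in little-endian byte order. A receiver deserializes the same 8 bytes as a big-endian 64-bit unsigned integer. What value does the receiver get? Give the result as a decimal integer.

16120292280201184081 in 64-bit hexadecimal is 0xDFB6C86B7CDD0351.
Stored little-endian, the bytes at ascending addresses are 51 03 DD 7C 6B C8 B6 DF.
Read back as big-endian, the last byte is least significant, giving 0x5103DD7C6BC8B6DF.
0x5103DD7C6BC8B6DF = 5837753068456294111.

5837753068456294111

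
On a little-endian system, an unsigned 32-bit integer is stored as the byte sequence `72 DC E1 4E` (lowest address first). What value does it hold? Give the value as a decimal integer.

Little-endian stores the least-significant byte at the lowest address.
Reassemble most-significant byte first: 4E E1 DC 72 → 0x4EE1DC72.
0x4EE1DC72 = 1323424882.

1323424882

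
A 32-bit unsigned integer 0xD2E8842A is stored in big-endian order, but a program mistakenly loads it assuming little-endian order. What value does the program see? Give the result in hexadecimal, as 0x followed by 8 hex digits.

0x2A84E8D2

Stored big-endian, the bytes at ascending addresses are D2 E8 84 2A.
Read back as little-endian, the first byte is least significant, giving 0x2A84E8D2.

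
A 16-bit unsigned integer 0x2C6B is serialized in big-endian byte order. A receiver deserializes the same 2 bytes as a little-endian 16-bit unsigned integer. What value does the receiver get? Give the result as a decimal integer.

Stored big-endian, the bytes at ascending addresses are 2C 6B.
Read back as little-endian, the first byte is least significant, giving 0x6B2C.
0x6B2C = 27436.

27436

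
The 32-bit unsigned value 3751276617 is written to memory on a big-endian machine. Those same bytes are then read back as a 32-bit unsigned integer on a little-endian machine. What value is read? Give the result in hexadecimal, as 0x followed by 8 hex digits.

0x49F097DF

3751276617 in 32-bit hexadecimal is 0xDF97F049.
Stored big-endian, the bytes at ascending addresses are DF 97 F0 49.
Read back as little-endian, the first byte is least significant, giving 0x49F097DF.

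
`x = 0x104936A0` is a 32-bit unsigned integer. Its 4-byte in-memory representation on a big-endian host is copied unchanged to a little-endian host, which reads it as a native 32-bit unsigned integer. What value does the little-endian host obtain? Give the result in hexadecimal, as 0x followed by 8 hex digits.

0xA0364910

Stored big-endian, the bytes at ascending addresses are 10 49 36 A0.
Read back as little-endian, the first byte is least significant, giving 0xA0364910.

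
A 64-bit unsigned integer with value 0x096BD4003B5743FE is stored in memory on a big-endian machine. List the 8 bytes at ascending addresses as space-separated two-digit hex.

09 6B D4 00 3B 57 43 FE

Split into bytes (most-significant first): 09 6B D4 00 3B 57 43 FE.
Big-endian stores the most-significant byte at the lowest address.
So the memory order matches the most-significant-first order: 09 6B D4 00 3B 57 43 FE.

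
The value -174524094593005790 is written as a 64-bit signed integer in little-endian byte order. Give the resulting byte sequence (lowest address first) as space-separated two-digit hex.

22 87 09 B9 42 F7 93 FD

Two's complement of -174524094593005790 in 64 bits: 174524094593005790 = 0x026C08BD46F678DE; invert → 0xFD93F742B9098721; add 1 → 0xFD93F742B9098722.
Split into bytes (most-significant first): FD 93 F7 42 B9 09 87 22.
Little-endian stores the least-significant byte at the lowest address.
So at ascending addresses the bytes are 22 87 09 B9 42 F7 93 FD.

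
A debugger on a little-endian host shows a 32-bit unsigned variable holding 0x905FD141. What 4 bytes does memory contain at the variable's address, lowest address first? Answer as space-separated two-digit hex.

Split into bytes (most-significant first): 90 5F D1 41.
In little-endian order the low byte comes first in memory.
So at ascending addresses the bytes are 41 D1 5F 90.

41 D1 5F 90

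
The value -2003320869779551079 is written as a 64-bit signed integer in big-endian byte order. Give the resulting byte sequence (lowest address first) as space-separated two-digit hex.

Two's complement of -2003320869779551079 in 64 bits: 2003320869779551079 = 0x1BCD39B78E563367; invert → 0xE432C64871A9CC98; add 1 → 0xE432C64871A9CC99.
Split into bytes (most-significant first): E4 32 C6 48 71 A9 CC 99.
Big-endian: lowest address holds the most-significant byte.
So the memory order matches the most-significant-first order: E4 32 C6 48 71 A9 CC 99.

E4 32 C6 48 71 A9 CC 99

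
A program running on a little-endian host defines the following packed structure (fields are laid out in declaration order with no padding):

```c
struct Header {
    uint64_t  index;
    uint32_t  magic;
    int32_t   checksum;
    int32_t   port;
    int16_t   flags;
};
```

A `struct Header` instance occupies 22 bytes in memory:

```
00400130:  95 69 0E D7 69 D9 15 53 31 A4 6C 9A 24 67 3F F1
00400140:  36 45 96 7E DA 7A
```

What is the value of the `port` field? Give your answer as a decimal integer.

2123777334

`port` follows `index` (8 B), `magic` (4 B), `checksum` (4 B), so it starts at offset 8 + 4 + 4 = 16 and occupies 4 bytes.
Bytes at offsets 16..19: 36 45 96 7E.
Little-endian: lowest address holds the least-significant byte.
Reassemble most-significant byte first: 7E 96 45 36 → 0x7E964536.
0x7E964536 = 2123777334.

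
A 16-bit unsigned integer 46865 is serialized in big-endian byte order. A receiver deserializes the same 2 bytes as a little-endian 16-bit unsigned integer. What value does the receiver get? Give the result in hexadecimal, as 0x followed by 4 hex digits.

0x11B7

46865 in 16-bit hexadecimal is 0xB711.
Stored big-endian, the bytes at ascending addresses are B7 11.
Read back as little-endian, the first byte is least significant, giving 0x11B7.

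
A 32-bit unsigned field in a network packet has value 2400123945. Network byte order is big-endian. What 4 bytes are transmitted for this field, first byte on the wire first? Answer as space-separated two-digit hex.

2400123945 in hexadecimal, padded to 32 bits, is 0x8F0EFC29.
Split into bytes (most-significant first): 8F 0E FC 29.
Big-endian stores the most-significant byte at the lowest address.
So the memory order matches the most-significant-first order: 8F 0E FC 29.

8F 0E FC 29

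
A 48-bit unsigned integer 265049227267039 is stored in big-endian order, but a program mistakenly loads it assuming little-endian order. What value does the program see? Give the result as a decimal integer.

265049227267039 in 48-bit hexadecimal is 0xF10F950A0BDF.
Stored big-endian, the bytes at ascending addresses are F1 0F 95 0A 0B DF.
Read back as little-endian, the first byte is least significant, giving 0xDF0B0A950FF1.
0xDF0B0A950FF1 = 245238515175409.

245238515175409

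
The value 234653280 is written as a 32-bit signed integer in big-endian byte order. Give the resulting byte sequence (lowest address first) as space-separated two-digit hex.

234653280 in hexadecimal, padded to 32 bits, is 0x0DFC8660.
Split into bytes (most-significant first): 0D FC 86 60.
Big-endian stores the most-significant byte at the lowest address.
So the memory order matches the most-significant-first order: 0D FC 86 60.

0D FC 86 60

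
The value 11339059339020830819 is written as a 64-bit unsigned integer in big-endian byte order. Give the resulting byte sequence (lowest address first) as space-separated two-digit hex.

11339059339020830819 in hexadecimal, padded to 64 bits, is 0x9D5C6E6455698863.
Split into bytes (most-significant first): 9D 5C 6E 64 55 69 88 63.
Big-endian: lowest address holds the most-significant byte.
So the memory order matches the most-significant-first order: 9D 5C 6E 64 55 69 88 63.

9D 5C 6E 64 55 69 88 63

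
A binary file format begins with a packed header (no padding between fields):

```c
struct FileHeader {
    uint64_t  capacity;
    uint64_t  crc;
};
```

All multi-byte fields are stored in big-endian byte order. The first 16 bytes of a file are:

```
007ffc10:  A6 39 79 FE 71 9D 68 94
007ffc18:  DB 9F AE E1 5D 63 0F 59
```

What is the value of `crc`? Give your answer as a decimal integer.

15825559898560859993

`crc` follows `capacity` (8 bytes), so it starts at byte offset 8 and occupies 8 bytes.
Bytes at offsets 8..15: DB 9F AE E1 5D 63 0F 59.
Big-endian stores the most-significant byte at the lowest address.
The bytes are already most-significant first: 0xDB9FAEE15D630F59.
0xDB9FAEE15D630F59 = 15825559898560859993.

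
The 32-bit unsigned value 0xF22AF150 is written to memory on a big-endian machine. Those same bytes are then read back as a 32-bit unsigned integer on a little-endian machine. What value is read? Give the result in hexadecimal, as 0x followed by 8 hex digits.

Stored big-endian, the bytes at ascending addresses are F2 2A F1 50.
Read back as little-endian, the first byte is least significant, giving 0x50F12AF2.

0x50F12AF2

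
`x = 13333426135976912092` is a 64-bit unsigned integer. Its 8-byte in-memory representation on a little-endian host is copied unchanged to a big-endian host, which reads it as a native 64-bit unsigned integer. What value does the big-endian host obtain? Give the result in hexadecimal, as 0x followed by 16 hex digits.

13333426135976912092 in 64-bit hexadecimal is 0xB909D86D59D024DC.
Stored little-endian, the bytes at ascending addresses are DC 24 D0 59 6D D8 09 B9.
Read back as big-endian, the last byte is least significant, giving 0xDC24D0596DD809B9.

0xDC24D0596DD809B9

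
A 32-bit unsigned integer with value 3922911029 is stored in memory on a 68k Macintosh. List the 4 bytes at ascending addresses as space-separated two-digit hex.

E9 D2 DF 35

3922911029 in hexadecimal, padded to 32 bits, is 0xE9D2DF35.
Split into bytes (most-significant first): E9 D2 DF 35.
Big-endian stores the most-significant byte at the lowest address.
So the memory order matches the most-significant-first order: E9 D2 DF 35.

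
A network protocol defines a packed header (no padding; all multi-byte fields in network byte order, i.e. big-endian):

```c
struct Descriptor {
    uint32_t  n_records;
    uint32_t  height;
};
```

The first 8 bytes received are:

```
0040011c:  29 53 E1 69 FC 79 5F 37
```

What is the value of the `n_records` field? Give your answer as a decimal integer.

`n_records` is the first field, at byte offset 0, occupying 4 bytes.
Bytes at offsets 0..3: 29 53 E1 69.
In big-endian order the high byte comes first in memory.
The bytes are already most-significant first: 0x2953E169.
0x2953E169 = 693363049.

693363049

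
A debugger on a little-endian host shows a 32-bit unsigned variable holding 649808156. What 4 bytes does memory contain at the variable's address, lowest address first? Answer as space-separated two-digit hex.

1C 49 BB 26

649808156 in hexadecimal, padded to 32 bits, is 0x26BB491C.
Split into bytes (most-significant first): 26 BB 49 1C.
In little-endian order the low byte comes first in memory.
So at ascending addresses the bytes are 1C 49 BB 26.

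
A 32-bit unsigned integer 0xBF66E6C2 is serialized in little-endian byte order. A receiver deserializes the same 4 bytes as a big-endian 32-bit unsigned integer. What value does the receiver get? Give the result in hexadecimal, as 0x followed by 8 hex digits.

0xC2E666BF

Stored little-endian, the bytes at ascending addresses are C2 E6 66 BF.
Read back as big-endian, the last byte is least significant, giving 0xC2E666BF.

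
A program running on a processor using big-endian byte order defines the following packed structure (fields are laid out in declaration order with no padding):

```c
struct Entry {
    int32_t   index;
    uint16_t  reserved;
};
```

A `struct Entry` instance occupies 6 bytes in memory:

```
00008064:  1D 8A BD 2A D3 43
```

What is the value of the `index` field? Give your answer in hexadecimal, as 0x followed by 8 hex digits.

`index` is the first field, at byte offset 0, occupying 4 bytes.
Bytes at offsets 0..3: 1D 8A BD 2A.
Big-endian: lowest address holds the most-significant byte.
The bytes are already most-significant first: 0x1D8ABD2A.

0x1D8ABD2A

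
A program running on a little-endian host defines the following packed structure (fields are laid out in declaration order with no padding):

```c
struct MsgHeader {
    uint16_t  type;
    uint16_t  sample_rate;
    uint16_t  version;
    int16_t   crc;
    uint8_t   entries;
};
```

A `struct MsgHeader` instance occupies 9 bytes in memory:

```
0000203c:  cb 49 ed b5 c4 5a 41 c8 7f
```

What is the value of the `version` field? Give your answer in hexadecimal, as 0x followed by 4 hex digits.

`version` follows `type` (2 B), `sample_rate` (2 B), so it starts at offset 2 + 2 = 4 and occupies 2 bytes.
Bytes at offsets 4..5: C4 5A.
Little-endian stores the least-significant byte at the lowest address.
Reassemble most-significant byte first: 5A C4 → 0x5AC4.

0x5AC4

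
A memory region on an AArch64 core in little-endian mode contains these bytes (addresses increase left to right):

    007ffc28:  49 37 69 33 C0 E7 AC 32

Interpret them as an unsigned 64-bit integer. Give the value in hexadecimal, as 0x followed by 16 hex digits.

Little-endian: lowest address holds the least-significant byte.
Reassemble most-significant byte first: 32 AC E7 C0 33 69 37 49 → 0x32ACE7C033693749.

0x32ACE7C033693749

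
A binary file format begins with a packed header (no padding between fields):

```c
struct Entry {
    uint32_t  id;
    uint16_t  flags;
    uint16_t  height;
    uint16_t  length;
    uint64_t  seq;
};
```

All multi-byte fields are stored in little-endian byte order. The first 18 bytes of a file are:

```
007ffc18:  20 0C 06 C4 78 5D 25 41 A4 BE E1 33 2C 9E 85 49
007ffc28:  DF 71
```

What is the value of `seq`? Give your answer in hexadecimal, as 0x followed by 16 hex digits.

0x71DF49859E2C33E1

`seq` follows `id` (4 B), `flags` (2 B), `height` (2 B), `length` (2 B), so it starts at offset 4 + 2 + 2 + 2 = 10 and occupies 8 bytes.
Bytes at offsets 10..17: E1 33 2C 9E 85 49 DF 71.
Little-endian: lowest address holds the least-significant byte.
Reassemble most-significant byte first: 71 DF 49 85 9E 2C 33 E1 → 0x71DF49859E2C33E1.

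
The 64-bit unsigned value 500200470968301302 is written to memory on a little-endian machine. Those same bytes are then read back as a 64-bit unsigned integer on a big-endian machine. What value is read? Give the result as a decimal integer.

500200470968301302 in 64-bit hexadecimal is 0x06F111AD9C8C76F6.
Stored little-endian, the bytes at ascending addresses are F6 76 8C 9C AD 11 F1 06.
Read back as big-endian, the last byte is least significant, giving 0xF6768C9CAD11F106.
0xF6768C9CAD11F106 = 17759536785128550662.

17759536785128550662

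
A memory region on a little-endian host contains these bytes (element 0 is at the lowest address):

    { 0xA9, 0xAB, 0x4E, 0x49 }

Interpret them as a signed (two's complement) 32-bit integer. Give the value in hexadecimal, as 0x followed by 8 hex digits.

0x494EABA9

Little-endian stores the least-significant byte at the lowest address.
Reassemble most-significant byte first: 49 4E AB A9 → 0x494EABA9.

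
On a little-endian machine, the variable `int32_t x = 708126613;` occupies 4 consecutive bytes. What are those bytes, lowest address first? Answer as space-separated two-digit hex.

708126613 in hexadecimal, padded to 32 bits, is 0x2A352795.
Split into bytes (most-significant first): 2A 35 27 95.
Little-endian: lowest address holds the least-significant byte.
So at ascending addresses the bytes are 95 27 35 2A.

95 27 35 2A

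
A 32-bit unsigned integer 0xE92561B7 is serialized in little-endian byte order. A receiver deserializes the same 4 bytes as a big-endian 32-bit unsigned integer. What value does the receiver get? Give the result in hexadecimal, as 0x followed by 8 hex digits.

0xB76125E9

Stored little-endian, the bytes at ascending addresses are B7 61 25 E9.
Read back as big-endian, the last byte is least significant, giving 0xB76125E9.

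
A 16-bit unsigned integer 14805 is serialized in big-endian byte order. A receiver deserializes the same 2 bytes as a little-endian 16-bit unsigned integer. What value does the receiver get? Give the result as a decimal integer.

54585

14805 in 16-bit hexadecimal is 0x39D5.
Stored big-endian, the bytes at ascending addresses are 39 D5.
Read back as little-endian, the first byte is least significant, giving 0xD539.
0xD539 = 54585.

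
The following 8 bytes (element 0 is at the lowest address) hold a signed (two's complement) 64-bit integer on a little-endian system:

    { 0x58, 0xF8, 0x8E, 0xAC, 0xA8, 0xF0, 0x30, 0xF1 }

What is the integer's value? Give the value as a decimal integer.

In little-endian order the low byte comes first in memory.
Reassemble most-significant byte first: F1 30 F0 A8 AC 8E F8 58 → 0xF130F0A8AC8EF858.
Top bit is set, so as a signed 64-bit value this is 0xF130F0A8AC8EF858 − 2^64 = -1067088504446584744.

-1067088504446584744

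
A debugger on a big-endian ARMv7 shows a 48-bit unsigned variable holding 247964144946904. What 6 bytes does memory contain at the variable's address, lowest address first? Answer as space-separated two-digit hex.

247964144946904 in hexadecimal, padded to 48 bits, is 0xE185A6C6CED8.
Split into bytes (most-significant first): E1 85 A6 C6 CE D8.
Big-endian stores the most-significant byte at the lowest address.
So the memory order matches the most-significant-first order: E1 85 A6 C6 CE D8.

E1 85 A6 C6 CE D8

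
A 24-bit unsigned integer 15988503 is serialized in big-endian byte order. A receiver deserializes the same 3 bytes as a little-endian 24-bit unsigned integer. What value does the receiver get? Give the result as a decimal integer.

15988503 in 24-bit hexadecimal is 0xF3F717.
Stored big-endian, the bytes at ascending addresses are F3 F7 17.
Read back as little-endian, the first byte is least significant, giving 0x17F7F3.
0x17F7F3 = 1570803.

1570803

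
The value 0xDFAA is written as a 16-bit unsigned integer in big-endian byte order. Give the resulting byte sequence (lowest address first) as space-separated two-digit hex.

Split into bytes (most-significant first): DF AA.
In big-endian order the high byte comes first in memory.
So the memory order matches the most-significant-first order: DF AA.

DF AA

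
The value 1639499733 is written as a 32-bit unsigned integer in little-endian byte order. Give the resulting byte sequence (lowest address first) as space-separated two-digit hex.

1639499733 in hexadecimal, padded to 32 bits, is 0x61B8C7D5.
Split into bytes (most-significant first): 61 B8 C7 D5.
Little-endian: lowest address holds the least-significant byte.
So at ascending addresses the bytes are D5 C7 B8 61.

D5 C7 B8 61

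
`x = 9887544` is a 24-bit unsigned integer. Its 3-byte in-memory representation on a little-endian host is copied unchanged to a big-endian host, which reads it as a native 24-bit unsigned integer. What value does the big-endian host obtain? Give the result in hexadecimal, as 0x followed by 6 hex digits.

9887544 in 24-bit hexadecimal is 0x96DF38.
Stored little-endian, the bytes at ascending addresses are 38 DF 96.
Read back as big-endian, the last byte is least significant, giving 0x38DF96.

0x38DF96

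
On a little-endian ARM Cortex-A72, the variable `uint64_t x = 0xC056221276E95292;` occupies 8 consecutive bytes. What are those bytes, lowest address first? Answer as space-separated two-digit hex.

92 52 E9 76 12 22 56 C0

Split into bytes (most-significant first): C0 56 22 12 76 E9 52 92.
In little-endian order the low byte comes first in memory.
So at ascending addresses the bytes are 92 52 E9 76 12 22 56 C0.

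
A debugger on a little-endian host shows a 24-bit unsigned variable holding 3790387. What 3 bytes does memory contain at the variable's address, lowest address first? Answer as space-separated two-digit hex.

33 D6 39

3790387 in hexadecimal, padded to 24 bits, is 0x39D633.
Split into bytes (most-significant first): 39 D6 33.
Little-endian stores the least-significant byte at the lowest address.
So at ascending addresses the bytes are 33 D6 39.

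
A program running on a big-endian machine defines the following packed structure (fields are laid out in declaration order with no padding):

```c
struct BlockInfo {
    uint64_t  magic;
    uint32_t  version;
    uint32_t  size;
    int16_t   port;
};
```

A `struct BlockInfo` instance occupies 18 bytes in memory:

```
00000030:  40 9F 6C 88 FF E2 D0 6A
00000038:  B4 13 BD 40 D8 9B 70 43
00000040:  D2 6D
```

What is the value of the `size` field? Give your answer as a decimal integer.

`size` follows `magic` (8 B), `version` (4 B), so it starts at offset 8 + 4 = 12 and occupies 4 bytes.
Bytes at offsets 12..15: D8 9B 70 43.
In big-endian order the high byte comes first in memory.
The bytes are already most-significant first: 0xD89B7043.
0xD89B7043 = 3634065475.

3634065475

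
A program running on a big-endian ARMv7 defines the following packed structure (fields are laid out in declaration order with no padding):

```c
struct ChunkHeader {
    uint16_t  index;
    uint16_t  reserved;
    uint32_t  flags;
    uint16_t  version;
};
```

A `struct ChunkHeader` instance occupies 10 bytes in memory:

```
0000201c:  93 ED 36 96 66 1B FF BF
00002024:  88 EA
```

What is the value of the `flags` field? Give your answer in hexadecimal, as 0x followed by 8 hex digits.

`flags` follows `index` (2 B), `reserved` (2 B), so it starts at offset 2 + 2 = 4 and occupies 4 bytes.
Bytes at offsets 4..7: 66 1B FF BF.
Big-endian stores the most-significant byte at the lowest address.
The bytes are already most-significant first: 0x661BFFBF.

0x661BFFBF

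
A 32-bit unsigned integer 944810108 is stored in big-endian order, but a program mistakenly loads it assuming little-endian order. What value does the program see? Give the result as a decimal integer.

2091405368

944810108 in 32-bit hexadecimal is 0x3850A87C.
Stored big-endian, the bytes at ascending addresses are 38 50 A8 7C.
Read back as little-endian, the first byte is least significant, giving 0x7CA85038.
0x7CA85038 = 2091405368.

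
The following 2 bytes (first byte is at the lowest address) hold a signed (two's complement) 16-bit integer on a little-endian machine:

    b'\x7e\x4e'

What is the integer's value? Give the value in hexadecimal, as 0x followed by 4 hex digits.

0x4E7E

Little-endian stores the least-significant byte at the lowest address.
Reassemble most-significant byte first: 4E 7E → 0x4E7E.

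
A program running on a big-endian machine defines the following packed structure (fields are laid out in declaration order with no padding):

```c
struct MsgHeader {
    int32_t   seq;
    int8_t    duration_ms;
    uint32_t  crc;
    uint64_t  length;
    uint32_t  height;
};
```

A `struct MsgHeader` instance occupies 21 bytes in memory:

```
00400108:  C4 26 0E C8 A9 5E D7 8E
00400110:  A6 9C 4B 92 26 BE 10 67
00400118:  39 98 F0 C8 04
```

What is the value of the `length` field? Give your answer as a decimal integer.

11262255988265215801

`length` follows `seq` (4 B), `duration_ms` (1 B), `crc` (4 B), so it starts at offset 4 + 1 + 4 = 9 and occupies 8 bytes.
Bytes at offsets 9..16: 9C 4B 92 26 BE 10 67 39.
Big-endian: lowest address holds the most-significant byte.
The bytes are already most-significant first: 0x9C4B9226BE106739.
0x9C4B9226BE106739 = 11262255988265215801.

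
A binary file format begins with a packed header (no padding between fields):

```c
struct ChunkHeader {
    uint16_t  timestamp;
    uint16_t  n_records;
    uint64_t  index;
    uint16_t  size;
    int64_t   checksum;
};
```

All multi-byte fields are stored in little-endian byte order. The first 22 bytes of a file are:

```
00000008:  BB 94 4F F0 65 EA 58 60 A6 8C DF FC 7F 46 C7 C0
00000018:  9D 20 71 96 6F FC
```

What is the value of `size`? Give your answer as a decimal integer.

18047

`size` follows `timestamp` (2 B), `n_records` (2 B), `index` (8 B), so it starts at offset 2 + 2 + 8 = 12 and occupies 2 bytes.
Bytes at offsets 12..13: 7F 46.
In little-endian order the low byte comes first in memory.
Reassemble most-significant byte first: 46 7F → 0x467F.
0x467F = 18047.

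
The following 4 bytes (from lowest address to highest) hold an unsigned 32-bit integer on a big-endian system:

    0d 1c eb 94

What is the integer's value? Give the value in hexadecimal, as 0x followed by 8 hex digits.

Big-endian stores the most-significant byte at the lowest address.
The bytes are already most-significant first: 0x0D1CEB94.

0x0D1CEB94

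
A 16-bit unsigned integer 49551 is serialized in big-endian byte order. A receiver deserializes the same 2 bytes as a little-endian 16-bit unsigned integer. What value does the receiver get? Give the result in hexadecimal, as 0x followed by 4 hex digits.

0x8FC1

49551 in 16-bit hexadecimal is 0xC18F.
Stored big-endian, the bytes at ascending addresses are C1 8F.
Read back as little-endian, the first byte is least significant, giving 0x8FC1.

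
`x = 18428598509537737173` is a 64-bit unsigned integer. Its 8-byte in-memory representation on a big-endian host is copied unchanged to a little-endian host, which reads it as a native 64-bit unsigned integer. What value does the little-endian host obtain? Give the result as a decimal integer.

18428598509537737173 in 64-bit hexadecimal is 0xFFBF88B49D4A39D5.
Stored big-endian, the bytes at ascending addresses are FF BF 88 B4 9D 4A 39 D5.
Read back as little-endian, the first byte is least significant, giving 0xD5394A9DB488BFFF.
0xD5394A9DB488BFFF = 15364393644950339583.

15364393644950339583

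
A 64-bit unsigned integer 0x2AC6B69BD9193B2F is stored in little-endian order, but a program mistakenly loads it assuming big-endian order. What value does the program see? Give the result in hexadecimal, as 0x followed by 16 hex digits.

Stored little-endian, the bytes at ascending addresses are 2F 3B 19 D9 9B B6 C6 2A.
Read back as big-endian, the last byte is least significant, giving 0x2F3B19D99BB6C62A.

0x2F3B19D99BB6C62A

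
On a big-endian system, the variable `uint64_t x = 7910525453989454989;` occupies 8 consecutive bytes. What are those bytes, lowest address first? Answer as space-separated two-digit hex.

6D C7 D4 FD 17 BA 24 8D

7910525453989454989 in hexadecimal, padded to 64 bits, is 0x6DC7D4FD17BA248D.
Split into bytes (most-significant first): 6D C7 D4 FD 17 BA 24 8D.
Big-endian stores the most-significant byte at the lowest address.
So the memory order matches the most-significant-first order: 6D C7 D4 FD 17 BA 24 8D.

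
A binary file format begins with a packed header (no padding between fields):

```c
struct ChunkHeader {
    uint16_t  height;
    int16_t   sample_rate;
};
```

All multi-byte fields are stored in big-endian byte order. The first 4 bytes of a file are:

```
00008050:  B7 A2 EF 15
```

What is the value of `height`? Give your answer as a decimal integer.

`height` is the first field, at byte offset 0, occupying 2 bytes.
Bytes at offsets 0..1: B7 A2.
Big-endian stores the most-significant byte at the lowest address.
The bytes are already most-significant first: 0xB7A2.
0xB7A2 = 47010.

47010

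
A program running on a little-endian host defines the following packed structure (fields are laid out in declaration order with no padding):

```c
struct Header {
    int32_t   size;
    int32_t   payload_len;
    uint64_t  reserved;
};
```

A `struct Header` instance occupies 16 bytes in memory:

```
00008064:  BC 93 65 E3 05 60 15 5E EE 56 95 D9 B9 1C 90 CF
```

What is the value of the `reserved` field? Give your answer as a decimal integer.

`reserved` follows `size` (4 B), `payload_len` (4 B), so it starts at offset 4 + 4 = 8 and occupies 8 bytes.
Bytes at offsets 8..15: EE 56 95 D9 B9 1C 90 CF.
Little-endian stores the least-significant byte at the lowest address.
Reassemble most-significant byte first: CF 90 1C B9 D9 95 56 EE → 0xCF901CB9D99556EE.
0xCF901CB9D99556EE = 14956485947042387694.

14956485947042387694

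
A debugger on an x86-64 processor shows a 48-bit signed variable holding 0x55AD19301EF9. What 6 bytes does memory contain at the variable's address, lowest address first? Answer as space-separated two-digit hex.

F9 1E 30 19 AD 55

Split into bytes (most-significant first): 55 AD 19 30 1E F9.
Little-endian: lowest address holds the least-significant byte.
So at ascending addresses the bytes are F9 1E 30 19 AD 55.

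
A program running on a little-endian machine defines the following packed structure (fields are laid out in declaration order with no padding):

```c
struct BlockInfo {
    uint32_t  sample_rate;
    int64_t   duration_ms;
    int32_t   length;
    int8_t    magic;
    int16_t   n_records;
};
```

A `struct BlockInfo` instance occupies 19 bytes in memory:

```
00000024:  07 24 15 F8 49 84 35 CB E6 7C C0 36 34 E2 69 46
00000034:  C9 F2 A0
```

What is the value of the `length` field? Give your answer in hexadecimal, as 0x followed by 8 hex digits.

0x4669E234

`length` follows `sample_rate` (4 B), `duration_ms` (8 B), so it starts at offset 4 + 8 = 12 and occupies 4 bytes.
Bytes at offsets 12..15: 34 E2 69 46.
In little-endian order the low byte comes first in memory.
Reassemble most-significant byte first: 46 69 E2 34 → 0x4669E234.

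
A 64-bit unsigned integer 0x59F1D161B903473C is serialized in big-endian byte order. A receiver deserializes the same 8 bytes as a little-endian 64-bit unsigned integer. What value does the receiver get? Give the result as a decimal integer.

4343444460367114585

Stored big-endian, the bytes at ascending addresses are 59 F1 D1 61 B9 03 47 3C.
Read back as little-endian, the first byte is least significant, giving 0x3C4703B961D1F159.
0x3C4703B961D1F159 = 4343444460367114585.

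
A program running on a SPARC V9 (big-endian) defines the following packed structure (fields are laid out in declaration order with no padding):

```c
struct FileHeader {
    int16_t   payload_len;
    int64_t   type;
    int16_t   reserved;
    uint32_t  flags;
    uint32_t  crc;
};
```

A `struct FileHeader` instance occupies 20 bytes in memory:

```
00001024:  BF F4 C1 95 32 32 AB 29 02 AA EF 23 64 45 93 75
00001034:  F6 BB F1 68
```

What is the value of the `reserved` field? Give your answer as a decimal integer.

`reserved` follows `payload_len` (2 B), `type` (8 B), so it starts at offset 2 + 8 = 10 and occupies 2 bytes.
Bytes at offsets 10..11: EF 23.
Big-endian stores the most-significant byte at the lowest address.
The bytes are already most-significant first: 0xEF23.
Top bit is set, so as a signed 16-bit value this is 0xEF23 − 2^16 = -4317.

-4317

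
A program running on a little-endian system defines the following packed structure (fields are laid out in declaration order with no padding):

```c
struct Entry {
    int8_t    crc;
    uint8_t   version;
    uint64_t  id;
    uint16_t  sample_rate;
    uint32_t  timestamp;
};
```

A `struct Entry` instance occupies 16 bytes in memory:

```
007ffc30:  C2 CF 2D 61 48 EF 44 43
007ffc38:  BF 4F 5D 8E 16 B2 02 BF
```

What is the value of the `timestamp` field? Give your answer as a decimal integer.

3204624918

`timestamp` follows `crc` (1 B), `version` (1 B), `id` (8 B), `sample_rate` (2 B), so it starts at offset 1 + 1 + 8 + 2 = 12 and occupies 4 bytes.
Bytes at offsets 12..15: 16 B2 02 BF.
Little-endian stores the least-significant byte at the lowest address.
Reassemble most-significant byte first: BF 02 B2 16 → 0xBF02B216.
0xBF02B216 = 3204624918.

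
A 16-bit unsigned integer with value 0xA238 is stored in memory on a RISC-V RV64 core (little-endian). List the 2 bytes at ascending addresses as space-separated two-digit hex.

Split into bytes (most-significant first): A2 38.
In little-endian order the low byte comes first in memory.
So at ascending addresses the bytes are 38 A2.

38 A2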